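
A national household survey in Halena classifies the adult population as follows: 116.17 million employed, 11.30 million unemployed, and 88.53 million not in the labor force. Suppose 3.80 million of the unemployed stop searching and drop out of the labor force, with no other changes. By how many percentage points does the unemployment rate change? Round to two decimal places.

Initially, labor force = 116.17 + 11.30 = 127.47 million, so u = 11.30/127.47 = 8.86%.
After the change, unemployed and labor force both fall by 3.80 → E = 116.17, U = 7.50, labor force = 123.67 million.
New unemployment rate = 7.50 / 123.67 = 6.06%.
Change = 6.06% − 8.86% = −2.80 percentage points.

The unemployment rate changes by −2.80 percentage points.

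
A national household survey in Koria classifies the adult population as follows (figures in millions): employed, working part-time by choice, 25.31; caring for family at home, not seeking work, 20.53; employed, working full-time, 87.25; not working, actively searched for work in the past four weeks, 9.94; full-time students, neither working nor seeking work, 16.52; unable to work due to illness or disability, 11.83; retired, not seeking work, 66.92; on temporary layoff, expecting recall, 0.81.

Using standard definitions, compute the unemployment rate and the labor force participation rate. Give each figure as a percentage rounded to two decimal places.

Unemployment rate ≈ 8.72%; labor force participation rate ≈ 51.57%.

Employed = 25.31 + 87.25 = 112.56 million.
Unemployed = 9.94 + 0.81 = 10.75 million (jobless and actively searching, or on temporary layoff).
Labor force = 112.56 + 10.75 = 123.31 million.
Not in labor force = 20.53 + 16.52 + 11.83 + 66.92 = 115.80 million (those not working and not actively searching are outside the labor force).
Civilian working-age population = 123.31 + 115.80 = 239.11 million.
Unemployment rate = 10.75 / 123.31 = 8.72%.
Labor force participation rate = 123.31 / 239.11 = 51.57%.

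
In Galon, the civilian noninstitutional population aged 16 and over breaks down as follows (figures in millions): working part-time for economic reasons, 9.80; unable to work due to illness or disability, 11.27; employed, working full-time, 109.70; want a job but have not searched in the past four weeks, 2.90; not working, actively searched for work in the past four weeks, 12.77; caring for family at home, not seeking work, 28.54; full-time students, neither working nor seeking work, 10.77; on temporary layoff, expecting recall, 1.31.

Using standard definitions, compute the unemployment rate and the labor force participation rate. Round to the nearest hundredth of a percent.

Employed = 9.80 + 109.70 = 119.50 million (anyone who worked, including part-time for economic reasons, counts as employed).
Unemployed = 12.77 + 1.31 = 14.08 million (jobless and actively searching, or on temporary layoff).
Labor force = 119.50 + 14.08 = 133.58 million.
Not in labor force = 11.27 + 2.90 + 28.54 + 10.77 = 53.48 million (those not working and not actively searching are outside the labor force — including those who want a job but have given up searching).
Civilian working-age population = 133.58 + 53.48 = 187.06 million.
Unemployment rate = 14.08 / 133.58 = 10.54%.
Labor force participation rate = 133.58 / 187.06 = 71.41%.

Unemployment rate ≈ 10.54%; labor force participation rate ≈ 71.41%.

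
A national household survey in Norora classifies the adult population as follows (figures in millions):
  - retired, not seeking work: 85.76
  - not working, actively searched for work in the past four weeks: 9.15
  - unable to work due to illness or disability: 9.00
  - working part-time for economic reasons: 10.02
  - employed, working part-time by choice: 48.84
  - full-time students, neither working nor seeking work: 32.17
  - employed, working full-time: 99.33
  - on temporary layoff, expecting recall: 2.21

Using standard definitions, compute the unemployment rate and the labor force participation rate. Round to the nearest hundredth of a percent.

Unemployment rate ≈ 6.70%; labor force participation rate ≈ 57.19%.

Employed = 10.02 + 48.84 + 99.33 = 158.19 million (anyone who worked, including part-time for economic reasons, counts as employed).
Unemployed = 9.15 + 2.21 = 11.36 million (jobless and actively searching, or on temporary layoff).
Labor force = 158.19 + 11.36 = 169.55 million.
Not in labor force = 85.76 + 9.00 + 32.17 = 126.93 million (those not working and not actively searching are outside the labor force).
Civilian working-age population = 169.55 + 126.93 = 296.48 million.
Unemployment rate = 11.36 / 169.55 = 6.70%.
Labor force participation rate = 169.55 / 296.48 = 57.19%.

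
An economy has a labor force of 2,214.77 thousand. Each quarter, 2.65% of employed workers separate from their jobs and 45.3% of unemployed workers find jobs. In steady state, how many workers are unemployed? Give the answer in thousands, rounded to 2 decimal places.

About 122.40 thousand are unemployed in steady state.

Steady-state unemployment rate u* = s/(s+f) = 2.65/(2.65+45.3) = 0.055266.
Unemployed = u* × labor force = 0.055266 × 2,214.77 ≈ 122.40 thousand.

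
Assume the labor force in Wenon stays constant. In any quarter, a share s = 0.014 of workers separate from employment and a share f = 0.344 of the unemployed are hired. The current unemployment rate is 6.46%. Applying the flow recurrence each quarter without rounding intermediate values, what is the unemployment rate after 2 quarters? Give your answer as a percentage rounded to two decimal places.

Unemployment rate after two quarters ≈ 4.96%.

With a fixed labor force, u_{t+1} = u_t + s·(1−u_t) − f·u_t = u_t·(1−s−f) + s.
Here 1−s−f = 0.642 and s = 0.014.
u_1 = 0.064600 × 0.642 + 0.014 = 0.055473.
u_2 = 0.055473 × 0.642 + 0.014 = 0.049614.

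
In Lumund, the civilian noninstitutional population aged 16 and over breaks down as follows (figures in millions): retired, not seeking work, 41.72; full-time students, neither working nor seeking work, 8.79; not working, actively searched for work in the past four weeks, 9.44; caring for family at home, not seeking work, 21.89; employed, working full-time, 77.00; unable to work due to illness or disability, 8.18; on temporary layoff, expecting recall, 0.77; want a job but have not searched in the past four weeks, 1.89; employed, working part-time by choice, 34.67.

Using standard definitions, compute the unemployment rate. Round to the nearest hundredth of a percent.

Employed = 77.00 + 34.67 = 111.67 million.
Unemployed = 9.44 + 0.77 = 10.21 million (jobless and actively searching, or on temporary layoff).
Labor force = 111.67 + 10.21 = 121.88 million.
Unemployment rate = 10.21 / 121.88 = 8.38%.

Unemployment rate ≈ 8.38%.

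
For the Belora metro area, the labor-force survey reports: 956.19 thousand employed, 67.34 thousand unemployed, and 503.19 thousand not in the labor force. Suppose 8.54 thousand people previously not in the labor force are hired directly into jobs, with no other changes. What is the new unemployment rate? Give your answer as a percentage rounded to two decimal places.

Initially, labor force = 956.19 + 67.34 = 1,023.53 thousand, so u = 67.34/1,023.53 = 6.58%.
After the change, employed and labor force both rise by 8.54; unemployed unchanged → E = 964.73, U = 67.34, labor force = 1,032.07 thousand.
New unemployment rate = 67.34 / 1,032.07 = 6.52%.

New unemployment rate ≈ 6.52%.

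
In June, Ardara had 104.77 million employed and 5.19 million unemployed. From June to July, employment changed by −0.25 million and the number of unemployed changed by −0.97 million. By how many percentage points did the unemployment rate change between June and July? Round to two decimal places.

The unemployment rate changed by −0.84 percentage points.

June: labor force = 104.77 + 5.19 = 109.96; u = 5.19/109.96 = 4.72%.
July: labor force = 104.52 + 4.22 = 108.74; u = 4.22/108.74 = 3.88%.
Change = 3.88% − 4.72% = −0.84 pp.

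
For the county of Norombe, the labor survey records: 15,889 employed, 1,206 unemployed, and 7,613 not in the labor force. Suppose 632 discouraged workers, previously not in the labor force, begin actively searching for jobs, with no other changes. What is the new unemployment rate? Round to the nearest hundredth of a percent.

Initially, labor force = 15,889 + 1,206 = 17,095, so u = 1,206/17,095 = 7.05%.
After the change, unemployed and labor force both rise by 632 → E = 15,889, U = 1,838, labor force = 17,727.
New unemployment rate = 1,838 / 17,727 = 10.37%.

New unemployment rate ≈ 10.37%.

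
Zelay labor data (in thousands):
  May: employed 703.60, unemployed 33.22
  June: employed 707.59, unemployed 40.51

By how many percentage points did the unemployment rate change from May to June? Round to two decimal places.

May: labor force = 703.60 + 33.22 = 736.82; u = 33.22/736.82 = 4.51%.
June: labor force = 707.59 + 40.51 = 748.10; u = 40.51/748.10 = 5.42%.
Change = 5.42% − 4.51% = +0.91 pp.

The unemployment rate changed by +0.91 percentage points.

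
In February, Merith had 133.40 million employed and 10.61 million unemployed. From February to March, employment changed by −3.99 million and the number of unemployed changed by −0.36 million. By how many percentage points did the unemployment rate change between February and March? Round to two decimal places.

The unemployment rate changed by −0.03 percentage points.

February: labor force = 133.40 + 10.61 = 144.01; u = 10.61/144.01 = 7.37%.
March: labor force = 129.41 + 10.25 = 139.66; u = 10.25/139.66 = 7.34%.
Change = 7.34% − 7.37% = −0.03 pp.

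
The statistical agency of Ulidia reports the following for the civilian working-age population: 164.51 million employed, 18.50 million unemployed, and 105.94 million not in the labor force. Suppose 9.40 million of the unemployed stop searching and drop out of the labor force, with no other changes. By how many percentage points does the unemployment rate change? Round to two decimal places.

The unemployment rate changes by −4.87 percentage points.

Initially, labor force = 164.51 + 18.50 = 183.01 million, so u = 18.50/183.01 = 10.11%.
After the change, unemployed and labor force both fall by 9.40 → E = 164.51, U = 9.10, labor force = 173.61 million.
New unemployment rate = 9.10 / 173.61 = 5.24%.
Change = 5.24% − 10.11% = −4.87 percentage points.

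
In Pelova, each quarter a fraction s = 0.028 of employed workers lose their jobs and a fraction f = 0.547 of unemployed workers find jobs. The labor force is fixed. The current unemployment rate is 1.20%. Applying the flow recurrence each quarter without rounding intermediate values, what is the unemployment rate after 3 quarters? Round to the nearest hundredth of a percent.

With a fixed labor force, u_{t+1} = u_t + s·(1−u_t) − f·u_t = u_t·(1−s−f) + s.
Here 1−s−f = 0.425 and s = 0.028.
u_1 = 0.012000 × 0.425 + 0.028 = 0.033100.
u_2 = 0.033100 × 0.425 + 0.028 = 0.042068.
u_3 = 0.042068 × 0.425 + 0.028 = 0.045879.

Unemployment rate after three quarters ≈ 4.59%.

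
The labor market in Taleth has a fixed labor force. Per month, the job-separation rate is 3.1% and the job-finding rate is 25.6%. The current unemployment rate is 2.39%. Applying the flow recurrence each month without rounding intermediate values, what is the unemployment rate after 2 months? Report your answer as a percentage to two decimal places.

Unemployment rate after two months ≈ 6.53%.

With a fixed labor force, u_{t+1} = u_t + s·(1−u_t) − f·u_t = u_t·(1−s−f) + s.
Here 1−s−f = 0.713 and s = 0.031.
u_1 = 0.023900 × 0.713 + 0.031 = 0.048041.
u_2 = 0.048041 × 0.713 + 0.031 = 0.065253.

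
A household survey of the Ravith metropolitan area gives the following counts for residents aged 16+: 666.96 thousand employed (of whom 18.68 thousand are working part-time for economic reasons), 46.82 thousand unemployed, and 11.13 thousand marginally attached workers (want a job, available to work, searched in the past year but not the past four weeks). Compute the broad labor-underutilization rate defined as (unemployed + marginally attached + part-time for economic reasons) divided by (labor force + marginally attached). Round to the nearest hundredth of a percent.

Labor force = 666.96 + 46.82 = 713.78 thousand.
Numerator = 46.82 + 11.13 + 18.68 = 76.63 thousand.
Denominator = 713.78 + 11.13 = 724.91 thousand.
Broad rate = 76.63 / 724.91 = 10.57%.

Broad underutilization rate ≈ 10.57%.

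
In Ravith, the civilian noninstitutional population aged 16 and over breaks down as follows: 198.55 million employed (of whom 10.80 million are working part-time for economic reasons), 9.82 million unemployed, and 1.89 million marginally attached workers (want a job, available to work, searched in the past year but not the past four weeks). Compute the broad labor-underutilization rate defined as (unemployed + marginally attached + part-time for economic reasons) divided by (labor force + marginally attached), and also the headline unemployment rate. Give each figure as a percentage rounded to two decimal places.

Broad underutilization rate ≈ 10.71%; headline unemployment rate ≈ 4.71%.

Labor force = 198.55 + 9.82 = 208.37 million.
Numerator = 9.82 + 1.89 + 10.80 = 22.51 million.
Denominator = 208.37 + 1.89 = 210.26 million.
Broad rate = 22.51 / 210.26 = 10.71%.
Headline unemployment rate = 9.82 / 208.37 = 4.71%.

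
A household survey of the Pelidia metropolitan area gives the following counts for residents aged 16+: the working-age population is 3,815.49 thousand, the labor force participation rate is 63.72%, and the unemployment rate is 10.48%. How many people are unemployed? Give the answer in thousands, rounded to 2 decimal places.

About 254.79 thousand are unemployed.

Labor force = 0.6372 × 3,815.49 = 2,431.23 thousand.
Unemployed = 0.1048 × 2,431.23 ≈ 254.79 thousand.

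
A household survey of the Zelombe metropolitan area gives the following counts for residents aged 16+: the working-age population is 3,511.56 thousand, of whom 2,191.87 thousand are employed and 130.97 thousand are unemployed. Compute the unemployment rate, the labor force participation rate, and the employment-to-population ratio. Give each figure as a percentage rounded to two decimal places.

Unemployment rate ≈ 5.64%; labor force participation rate ≈ 66.15%; employment-population ratio ≈ 62.42%.

Labor force = employed + unemployed = 2,191.87 + 130.97 = 2,322.84 thousand.
Unemployment rate = 130.97 / 2,322.84 = 5.64%.
Labor force participation rate = 2,322.84 / 3,511.56 = 66.15%.
Employment-population ratio = 2,191.87 / 3,511.56 = 62.42%.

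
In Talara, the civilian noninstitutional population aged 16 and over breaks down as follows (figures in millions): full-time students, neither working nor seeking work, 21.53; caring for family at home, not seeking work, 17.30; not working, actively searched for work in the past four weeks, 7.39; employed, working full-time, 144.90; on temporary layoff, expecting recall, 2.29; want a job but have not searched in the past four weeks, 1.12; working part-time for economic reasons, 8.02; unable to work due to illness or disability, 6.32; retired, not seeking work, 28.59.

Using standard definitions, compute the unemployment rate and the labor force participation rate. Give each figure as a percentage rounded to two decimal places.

Employed = 144.90 + 8.02 = 152.92 million (anyone who worked, including part-time for economic reasons, counts as employed).
Unemployed = 7.39 + 2.29 = 9.68 million (jobless and actively searching, or on temporary layoff).
Labor force = 152.92 + 9.68 = 162.60 million.
Not in labor force = 21.53 + 17.30 + 1.12 + 6.32 + 28.59 = 74.86 million (those not working and not actively searching are outside the labor force — including those who want a job but have given up searching).
Civilian working-age population = 162.60 + 74.86 = 237.46 million.
Unemployment rate = 9.68 / 162.60 = 5.95%.
Labor force participation rate = 162.60 / 237.46 = 68.47%.

Unemployment rate ≈ 5.95%; labor force participation rate ≈ 68.47%.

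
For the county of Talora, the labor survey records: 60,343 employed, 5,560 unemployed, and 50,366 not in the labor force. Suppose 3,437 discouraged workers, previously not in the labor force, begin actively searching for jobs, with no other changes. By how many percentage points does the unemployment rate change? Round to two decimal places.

Initially, labor force = 60,343 + 5,560 = 65,903, so u = 5,560/65,903 = 8.44%.
After the change, unemployed and labor force both rise by 3,437 → E = 60,343, U = 8,997, labor force = 69,340.
New unemployment rate = 8,997 / 69,340 = 12.98%.
Change = 12.98% − 8.44% = +4.54 percentage points.

The unemployment rate changes by +4.54 percentage points.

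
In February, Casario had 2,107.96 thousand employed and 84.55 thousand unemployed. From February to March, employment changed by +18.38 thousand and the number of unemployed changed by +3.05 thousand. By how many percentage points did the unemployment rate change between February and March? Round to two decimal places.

February: labor force = 2,107.96 + 84.55 = 2,192.51; u = 84.55/2,192.51 = 3.86%.
March: labor force = 2,126.34 + 87.60 = 2,213.94; u = 87.60/2,213.94 = 3.96%.
Change = 3.96% − 3.86% = +0.10 pp.

The unemployment rate changed by +0.10 percentage points.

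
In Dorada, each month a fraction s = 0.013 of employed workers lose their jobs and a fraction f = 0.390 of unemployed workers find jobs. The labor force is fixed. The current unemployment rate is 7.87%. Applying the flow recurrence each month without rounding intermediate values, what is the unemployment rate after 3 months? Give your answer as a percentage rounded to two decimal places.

With a fixed labor force, u_{t+1} = u_t + s·(1−u_t) − f·u_t = u_t·(1−s−f) + s.
Here 1−s−f = 0.597 and s = 0.013.
u_1 = 0.078700 × 0.597 + 0.013 = 0.059984.
u_2 = 0.059984 × 0.597 + 0.013 = 0.048810.
u_3 = 0.048810 × 0.597 + 0.013 = 0.042140.

Unemployment rate after three months ≈ 4.21%.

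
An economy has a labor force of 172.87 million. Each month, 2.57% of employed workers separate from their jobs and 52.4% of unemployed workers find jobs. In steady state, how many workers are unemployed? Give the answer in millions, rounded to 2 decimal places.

About 8.08 million are unemployed in steady state.

Steady-state unemployment rate u* = s/(s+f) = 2.57/(2.57+52.4) = 0.046753.
Unemployed = u* × labor force = 0.046753 × 172.87 ≈ 8.08 million.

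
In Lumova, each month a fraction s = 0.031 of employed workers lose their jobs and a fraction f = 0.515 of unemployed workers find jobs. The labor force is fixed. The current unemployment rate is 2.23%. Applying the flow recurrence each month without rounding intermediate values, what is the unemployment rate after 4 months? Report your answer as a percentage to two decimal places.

With a fixed labor force, u_{t+1} = u_t + s·(1−u_t) − f·u_t = u_t·(1−s−f) + s.
Here 1−s−f = 0.454 and s = 0.031.
u_1 = 0.022300 × 0.454 + 0.031 = 0.041124.
u_2 = 0.041124 × 0.454 + 0.031 = 0.049670.
u_3 = 0.049670 × 0.454 + 0.031 = 0.053550.
u_4 = 0.053550 × 0.454 + 0.031 = 0.055312.

Unemployment rate after four months ≈ 5.53%.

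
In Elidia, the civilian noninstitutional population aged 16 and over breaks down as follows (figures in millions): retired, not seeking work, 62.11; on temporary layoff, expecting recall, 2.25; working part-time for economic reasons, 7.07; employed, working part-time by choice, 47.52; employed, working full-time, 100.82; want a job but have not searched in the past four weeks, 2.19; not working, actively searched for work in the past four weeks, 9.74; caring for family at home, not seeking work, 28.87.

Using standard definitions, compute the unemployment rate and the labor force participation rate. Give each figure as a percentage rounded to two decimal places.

Employed = 7.07 + 47.52 + 100.82 = 155.41 million (anyone who worked, including part-time for economic reasons, counts as employed).
Unemployed = 2.25 + 9.74 = 11.99 million (jobless and actively searching, or on temporary layoff).
Labor force = 155.41 + 11.99 = 167.40 million.
Not in labor force = 62.11 + 2.19 + 28.87 = 93.17 million (those not working and not actively searching are outside the labor force — including those who want a job but have given up searching).
Civilian working-age population = 167.40 + 93.17 = 260.57 million.
Unemployment rate = 11.99 / 167.40 = 7.16%.
Labor force participation rate = 167.40 / 260.57 = 64.24%.

Unemployment rate ≈ 7.16%; labor force participation rate ≈ 64.24%.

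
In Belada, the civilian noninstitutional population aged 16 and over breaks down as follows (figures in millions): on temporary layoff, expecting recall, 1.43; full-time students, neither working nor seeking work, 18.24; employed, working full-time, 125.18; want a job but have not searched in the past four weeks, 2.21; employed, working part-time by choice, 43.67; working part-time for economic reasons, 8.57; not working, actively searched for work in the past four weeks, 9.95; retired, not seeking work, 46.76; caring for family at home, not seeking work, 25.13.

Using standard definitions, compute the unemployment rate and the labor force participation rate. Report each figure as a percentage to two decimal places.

Employed = 125.18 + 43.67 + 8.57 = 177.42 million (anyone who worked, including part-time for economic reasons, counts as employed).
Unemployed = 1.43 + 9.95 = 11.38 million (jobless and actively searching, or on temporary layoff).
Labor force = 177.42 + 11.38 = 188.80 million.
Not in labor force = 18.24 + 2.21 + 46.76 + 25.13 = 92.34 million (those not working and not actively searching are outside the labor force — including those who want a job but have given up searching).
Civilian working-age population = 188.80 + 92.34 = 281.14 million.
Unemployment rate = 11.38 / 188.80 = 6.03%.
Labor force participation rate = 188.80 / 281.14 = 67.16%.

Unemployment rate ≈ 6.03%; labor force participation rate ≈ 67.16%.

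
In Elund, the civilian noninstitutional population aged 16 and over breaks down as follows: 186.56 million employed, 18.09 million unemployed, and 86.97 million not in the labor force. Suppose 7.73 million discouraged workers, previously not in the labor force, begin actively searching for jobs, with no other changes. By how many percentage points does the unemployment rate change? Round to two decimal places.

The unemployment rate changes by +3.32 percentage points.

Initially, labor force = 186.56 + 18.09 = 204.65 million, so u = 18.09/204.65 = 8.84%.
After the change, unemployed and labor force both rise by 7.73 → E = 186.56, U = 25.82, labor force = 212.38 million.
New unemployment rate = 25.82 / 212.38 = 12.16%.
Change = 12.16% − 8.84% = +3.32 percentage points.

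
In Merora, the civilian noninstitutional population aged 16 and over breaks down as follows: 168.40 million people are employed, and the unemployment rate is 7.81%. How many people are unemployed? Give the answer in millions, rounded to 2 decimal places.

About 14.27 million are unemployed.

Let U be the number unemployed. The labor force is E + U, and U/(E+U) = 0.0781.
So U = 0.0781 × 168.40 / (1 − 0.0781) = 13.1520 / 0.9219 ≈ 14.27 million.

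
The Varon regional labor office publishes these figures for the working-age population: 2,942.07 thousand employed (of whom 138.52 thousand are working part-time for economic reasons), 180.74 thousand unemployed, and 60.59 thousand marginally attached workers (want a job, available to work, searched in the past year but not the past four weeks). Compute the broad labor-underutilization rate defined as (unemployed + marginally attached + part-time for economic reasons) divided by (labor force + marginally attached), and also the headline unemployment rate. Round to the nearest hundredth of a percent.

Broad underutilization rate ≈ 11.93%; headline unemployment rate ≈ 5.79%.

Labor force = 2,942.07 + 180.74 = 3,122.81 thousand.
Numerator = 180.74 + 60.59 + 138.52 = 379.85 thousand.
Denominator = 3,122.81 + 60.59 = 3,183.40 thousand.
Broad rate = 379.85 / 3,183.40 = 11.93%.
Headline unemployment rate = 180.74 / 3,122.81 = 5.79%.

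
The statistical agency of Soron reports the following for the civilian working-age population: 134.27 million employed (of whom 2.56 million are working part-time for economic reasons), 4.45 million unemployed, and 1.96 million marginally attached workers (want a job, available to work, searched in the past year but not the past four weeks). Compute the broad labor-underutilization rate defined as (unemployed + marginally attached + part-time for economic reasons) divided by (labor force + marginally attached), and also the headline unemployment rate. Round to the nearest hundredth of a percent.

Broad underutilization rate ≈ 6.38%; headline unemployment rate ≈ 3.21%.

Labor force = 134.27 + 4.45 = 138.72 million.
Numerator = 4.45 + 1.96 + 2.56 = 8.97 million.
Denominator = 138.72 + 1.96 = 140.68 million.
Broad rate = 8.97 / 140.68 = 6.38%.
Headline unemployment rate = 4.45 / 138.72 = 3.21%.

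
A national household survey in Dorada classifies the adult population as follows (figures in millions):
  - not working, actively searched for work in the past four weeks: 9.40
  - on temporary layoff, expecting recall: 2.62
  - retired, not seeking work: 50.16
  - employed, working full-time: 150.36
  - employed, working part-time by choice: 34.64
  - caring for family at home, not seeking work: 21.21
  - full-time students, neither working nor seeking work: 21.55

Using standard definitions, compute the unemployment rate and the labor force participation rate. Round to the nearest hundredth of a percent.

Unemployment rate ≈ 6.10%; labor force participation rate ≈ 67.95%.

Employed = 150.36 + 34.64 = 185.00 million.
Unemployed = 9.40 + 2.62 = 12.02 million (jobless and actively searching, or on temporary layoff).
Labor force = 185.00 + 12.02 = 197.02 million.
Not in labor force = 50.16 + 21.21 + 21.55 = 92.92 million (those not working and not actively searching are outside the labor force).
Civilian working-age population = 197.02 + 92.92 = 289.94 million.
Unemployment rate = 12.02 / 197.02 = 6.10%.
Labor force participation rate = 197.02 / 289.94 = 67.95%.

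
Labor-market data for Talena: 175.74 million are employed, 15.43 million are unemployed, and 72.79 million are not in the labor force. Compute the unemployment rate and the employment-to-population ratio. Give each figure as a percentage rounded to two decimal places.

Unemployment rate ≈ 8.07%; employment-population ratio ≈ 66.58%.

Labor force = employed + unemployed = 175.74 + 15.43 = 191.17 million.
Working-age population = 191.17 + 72.79 = 263.96 million.
Unemployment rate = 15.43 / 191.17 = 8.07%.
Employment-population ratio = 175.74 / 263.96 = 66.58%.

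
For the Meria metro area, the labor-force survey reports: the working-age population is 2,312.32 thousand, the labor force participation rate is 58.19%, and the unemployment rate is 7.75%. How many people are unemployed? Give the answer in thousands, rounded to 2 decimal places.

About 104.28 thousand are unemployed.

Labor force = 0.5819 × 2,312.32 = 1,345.54 thousand.
Unemployed = 0.0775 × 1,345.54 ≈ 104.28 thousand.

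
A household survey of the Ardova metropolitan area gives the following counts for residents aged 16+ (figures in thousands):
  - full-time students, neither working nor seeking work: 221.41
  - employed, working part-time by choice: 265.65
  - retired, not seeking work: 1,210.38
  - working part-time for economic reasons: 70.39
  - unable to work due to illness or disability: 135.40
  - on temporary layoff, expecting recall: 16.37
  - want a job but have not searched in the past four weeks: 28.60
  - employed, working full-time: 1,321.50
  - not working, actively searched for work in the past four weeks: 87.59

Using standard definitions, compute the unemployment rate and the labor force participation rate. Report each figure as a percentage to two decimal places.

Unemployment rate ≈ 5.90%; labor force participation rate ≈ 52.47%.

Employed = 265.65 + 70.39 + 1,321.50 = 1,657.54 thousand (anyone who worked, including part-time for economic reasons, counts as employed).
Unemployed = 16.37 + 87.59 = 103.96 thousand (jobless and actively searching, or on temporary layoff).
Labor force = 1,657.54 + 103.96 = 1,761.50 thousand.
Not in labor force = 221.41 + 1,210.38 + 135.40 + 28.60 = 1,595.79 thousand (those not working and not actively searching are outside the labor force — including those who want a job but have given up searching).
Civilian working-age population = 1,761.50 + 1,595.79 = 3,357.29 thousand.
Unemployment rate = 103.96 / 1,761.50 = 5.90%.
Labor force participation rate = 1,761.50 / 3,357.29 = 52.47%.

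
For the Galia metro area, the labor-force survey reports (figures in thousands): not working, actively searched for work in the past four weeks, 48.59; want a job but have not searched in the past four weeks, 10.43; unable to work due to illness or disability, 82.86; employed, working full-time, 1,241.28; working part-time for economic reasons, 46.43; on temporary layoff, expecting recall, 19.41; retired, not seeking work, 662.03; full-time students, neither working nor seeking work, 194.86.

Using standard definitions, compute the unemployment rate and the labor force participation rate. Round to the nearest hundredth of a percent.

Employed = 1,241.28 + 46.43 = 1,287.71 thousand (anyone who worked, including part-time for economic reasons, counts as employed).
Unemployed = 48.59 + 19.41 = 68.00 thousand (jobless and actively searching, or on temporary layoff).
Labor force = 1,287.71 + 68.00 = 1,355.71 thousand.
Not in labor force = 10.43 + 82.86 + 662.03 + 194.86 = 950.18 thousand (those not working and not actively searching are outside the labor force — including those who want a job but have given up searching).
Civilian working-age population = 1,355.71 + 950.18 = 2,305.89 thousand.
Unemployment rate = 68.00 / 1,355.71 = 5.02%.
Labor force participation rate = 1,355.71 / 2,305.89 = 58.79%.

Unemployment rate ≈ 5.02%; labor force participation rate ≈ 58.79%.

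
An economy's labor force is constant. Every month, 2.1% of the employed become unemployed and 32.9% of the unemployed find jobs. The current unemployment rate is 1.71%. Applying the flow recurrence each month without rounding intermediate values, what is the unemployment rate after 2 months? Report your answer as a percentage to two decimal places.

With a fixed labor force, u_{t+1} = u_t + s·(1−u_t) − f·u_t = u_t·(1−s−f) + s.
Here 1−s−f = 0.650 and s = 0.021.
u_1 = 0.017100 × 0.650 + 0.021 = 0.032115.
u_2 = 0.032115 × 0.650 + 0.021 = 0.041875.

Unemployment rate after two months ≈ 4.19%.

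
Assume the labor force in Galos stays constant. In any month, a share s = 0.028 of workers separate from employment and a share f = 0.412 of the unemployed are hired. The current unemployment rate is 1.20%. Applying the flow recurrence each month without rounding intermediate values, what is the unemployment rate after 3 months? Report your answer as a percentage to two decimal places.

With a fixed labor force, u_{t+1} = u_t + s·(1−u_t) − f·u_t = u_t·(1−s−f) + s.
Here 1−s−f = 0.560 and s = 0.028.
u_1 = 0.012000 × 0.560 + 0.028 = 0.034720.
u_2 = 0.034720 × 0.560 + 0.028 = 0.047443.
u_3 = 0.047443 × 0.560 + 0.028 = 0.054568.

Unemployment rate after three months ≈ 5.46%.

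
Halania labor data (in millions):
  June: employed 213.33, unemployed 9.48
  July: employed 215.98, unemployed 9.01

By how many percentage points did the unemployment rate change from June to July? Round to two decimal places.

June: labor force = 213.33 + 9.48 = 222.81; u = 9.48/222.81 = 4.25%.
July: labor force = 215.98 + 9.01 = 224.99; u = 9.01/224.99 = 4.00%.
Change = 4.00% − 4.25% = −0.25 pp.

The unemployment rate changed by −0.25 percentage points.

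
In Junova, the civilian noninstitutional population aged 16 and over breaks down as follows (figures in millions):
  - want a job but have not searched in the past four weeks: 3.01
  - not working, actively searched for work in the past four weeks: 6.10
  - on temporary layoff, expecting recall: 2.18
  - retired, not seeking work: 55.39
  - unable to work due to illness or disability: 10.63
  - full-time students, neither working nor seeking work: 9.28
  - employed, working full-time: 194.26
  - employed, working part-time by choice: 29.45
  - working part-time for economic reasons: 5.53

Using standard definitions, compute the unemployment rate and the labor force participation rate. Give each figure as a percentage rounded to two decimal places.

Unemployment rate ≈ 3.49%; labor force participation rate ≈ 75.21%.

Employed = 194.26 + 29.45 + 5.53 = 229.24 million (anyone who worked, including part-time for economic reasons, counts as employed).
Unemployed = 6.10 + 2.18 = 8.28 million (jobless and actively searching, or on temporary layoff).
Labor force = 229.24 + 8.28 = 237.52 million.
Not in labor force = 3.01 + 55.39 + 10.63 + 9.28 = 78.31 million (those not working and not actively searching are outside the labor force — including those who want a job but have given up searching).
Civilian working-age population = 237.52 + 78.31 = 315.83 million.
Unemployment rate = 8.28 / 237.52 = 3.49%.
Labor force participation rate = 237.52 / 315.83 = 75.21%.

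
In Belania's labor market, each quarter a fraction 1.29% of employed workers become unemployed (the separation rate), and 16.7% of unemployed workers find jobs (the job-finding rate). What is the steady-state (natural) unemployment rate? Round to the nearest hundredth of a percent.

Steady-state unemployment rate ≈ 7.17%.

At steady state the flows balance: s·E = f·U, so U/(E+U) = s/(s+f).
u* = 1.29 / (1.29 + 16.7) = 1.29 / 17.99 = 7.17%.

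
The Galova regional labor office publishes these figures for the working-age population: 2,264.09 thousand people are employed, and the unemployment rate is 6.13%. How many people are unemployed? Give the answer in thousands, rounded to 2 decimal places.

About 147.85 thousand are unemployed.

Let U be the number unemployed. The labor force is E + U, and U/(E+U) = 0.0613.
So U = 0.0613 × 2,264.09 / (1 − 0.0613) = 138.7887 / 0.9387 ≈ 147.85 thousand.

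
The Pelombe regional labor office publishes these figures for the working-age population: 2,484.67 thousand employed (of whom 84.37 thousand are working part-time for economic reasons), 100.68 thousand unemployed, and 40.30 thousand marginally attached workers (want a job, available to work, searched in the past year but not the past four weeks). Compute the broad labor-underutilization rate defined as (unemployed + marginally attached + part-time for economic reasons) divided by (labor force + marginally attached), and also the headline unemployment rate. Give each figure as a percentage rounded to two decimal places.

Labor force = 2,484.67 + 100.68 = 2,585.35 thousand.
Numerator = 100.68 + 40.30 + 84.37 = 225.35 thousand.
Denominator = 2,585.35 + 40.30 = 2,625.65 thousand.
Broad rate = 225.35 / 2,625.65 = 8.58%.
Headline unemployment rate = 100.68 / 2,585.35 = 3.89%.

Broad underutilization rate ≈ 8.58%; headline unemployment rate ≈ 3.89%.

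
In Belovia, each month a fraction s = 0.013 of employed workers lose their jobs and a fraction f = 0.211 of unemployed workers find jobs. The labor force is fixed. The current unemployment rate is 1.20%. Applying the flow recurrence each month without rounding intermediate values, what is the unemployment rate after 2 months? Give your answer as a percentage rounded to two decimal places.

Unemployment rate after two months ≈ 3.03%.

With a fixed labor force, u_{t+1} = u_t + s·(1−u_t) − f·u_t = u_t·(1−s−f) + s.
Here 1−s−f = 0.776 and s = 0.013.
u_1 = 0.012000 × 0.776 + 0.013 = 0.022312.
u_2 = 0.022312 × 0.776 + 0.013 = 0.030314.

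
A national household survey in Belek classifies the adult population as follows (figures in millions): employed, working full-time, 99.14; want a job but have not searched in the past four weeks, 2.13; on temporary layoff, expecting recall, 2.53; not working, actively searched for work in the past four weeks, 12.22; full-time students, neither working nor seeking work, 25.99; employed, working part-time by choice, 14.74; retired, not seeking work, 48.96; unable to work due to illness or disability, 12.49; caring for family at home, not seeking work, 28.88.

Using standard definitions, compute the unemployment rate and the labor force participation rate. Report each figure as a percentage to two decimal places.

Unemployment rate ≈ 11.47%; labor force participation rate ≈ 52.06%.

Employed = 99.14 + 14.74 = 113.88 million.
Unemployed = 2.53 + 12.22 = 14.75 million (jobless and actively searching, or on temporary layoff).
Labor force = 113.88 + 14.75 = 128.63 million.
Not in labor force = 2.13 + 25.99 + 48.96 + 12.49 + 28.88 = 118.45 million (those not working and not actively searching are outside the labor force — including those who want a job but have given up searching).
Civilian working-age population = 128.63 + 118.45 = 247.08 million.
Unemployment rate = 14.75 / 128.63 = 11.47%.
Labor force participation rate = 128.63 / 247.08 = 52.06%.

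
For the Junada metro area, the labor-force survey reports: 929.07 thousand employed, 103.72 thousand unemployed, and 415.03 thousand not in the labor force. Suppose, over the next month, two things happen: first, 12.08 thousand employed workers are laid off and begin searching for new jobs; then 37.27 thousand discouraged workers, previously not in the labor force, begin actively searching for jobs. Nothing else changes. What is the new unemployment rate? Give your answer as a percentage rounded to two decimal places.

New unemployment rate ≈ 14.30%.

Initially, labor force = 929.07 + 103.72 = 1,032.79 thousand, so u = 103.72/1,032.79 = 10.04%.
After the first change, employed falls and unemployed rises by 12.08; labor force unchanged → E = 916.99, U = 115.80, labor force = 1,032.79 thousand.
After the second change, unemployed and labor force both rise by 37.27 → E = 916.99, U = 153.07, labor force = 1,070.06 thousand.
New unemployment rate = 153.07 / 1,070.06 = 14.30%.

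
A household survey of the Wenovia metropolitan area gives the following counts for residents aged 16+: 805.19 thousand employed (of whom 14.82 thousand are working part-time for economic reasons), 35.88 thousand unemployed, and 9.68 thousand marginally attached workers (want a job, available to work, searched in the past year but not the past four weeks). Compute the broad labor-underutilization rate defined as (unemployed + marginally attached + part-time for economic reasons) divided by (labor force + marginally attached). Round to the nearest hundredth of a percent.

Labor force = 805.19 + 35.88 = 841.07 thousand.
Numerator = 35.88 + 9.68 + 14.82 = 60.38 thousand.
Denominator = 841.07 + 9.68 = 850.75 thousand.
Broad rate = 60.38 / 850.75 = 7.10%.

Broad underutilization rate ≈ 7.10%.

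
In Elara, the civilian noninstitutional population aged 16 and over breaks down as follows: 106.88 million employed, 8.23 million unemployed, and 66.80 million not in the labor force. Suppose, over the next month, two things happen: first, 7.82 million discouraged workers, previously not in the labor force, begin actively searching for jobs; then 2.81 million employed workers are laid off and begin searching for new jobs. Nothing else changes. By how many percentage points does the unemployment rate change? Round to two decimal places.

The unemployment rate changes by +8.19 percentage points.

Initially, labor force = 106.88 + 8.23 = 115.11 million, so u = 8.23/115.11 = 7.15%.
After the first change, unemployed and labor force both rise by 7.82 → E = 106.88, U = 16.05, labor force = 122.93 million.
After the second change, employed falls and unemployed rises by 2.81; labor force unchanged → E = 104.07, U = 18.86, labor force = 122.93 million.
New unemployment rate = 18.86 / 122.93 = 15.34%.
Change = 15.34% − 7.15% = +8.19 percentage points.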